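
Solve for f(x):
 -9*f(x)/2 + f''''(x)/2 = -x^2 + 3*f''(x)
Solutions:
 f(x) = C1*exp(-sqrt(3)*x*sqrt(1 + sqrt(2))) + C2*exp(sqrt(3)*x*sqrt(1 + sqrt(2))) + C3*sin(sqrt(3)*x*sqrt(-1 + sqrt(2))) + C4*cos(sqrt(3)*x*sqrt(-1 + sqrt(2))) + 2*x^2/9 - 8/27


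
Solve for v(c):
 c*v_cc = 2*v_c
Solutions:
 v(c) = C1 + C2*c^3


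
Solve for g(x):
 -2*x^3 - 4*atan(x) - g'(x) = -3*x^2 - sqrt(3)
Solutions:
 g(x) = C1 - x^4/2 + x^3 - 4*x*atan(x) + sqrt(3)*x + 2*log(x^2 + 1)


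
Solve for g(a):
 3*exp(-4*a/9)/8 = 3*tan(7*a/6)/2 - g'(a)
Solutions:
 g(a) = C1 + 9*log(tan(7*a/6)^2 + 1)/14 + 27*exp(-4*a/9)/32


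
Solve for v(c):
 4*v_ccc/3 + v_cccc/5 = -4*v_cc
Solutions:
 v(c) = C1 + C2*c + (C3*sin(4*sqrt(5)*c/3) + C4*cos(4*sqrt(5)*c/3))*exp(-10*c/3)


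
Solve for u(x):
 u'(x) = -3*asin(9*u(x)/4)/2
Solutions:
 Integral(1/asin(9*_y/4), (_y, u(x))) = C1 - 3*x/2


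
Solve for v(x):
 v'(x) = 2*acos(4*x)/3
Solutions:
 v(x) = C1 + 2*x*acos(4*x)/3 - sqrt(1 - 16*x^2)/6


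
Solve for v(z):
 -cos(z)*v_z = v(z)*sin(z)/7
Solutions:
 v(z) = C1*cos(z)^(1/7)


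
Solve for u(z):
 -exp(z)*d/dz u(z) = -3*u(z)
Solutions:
 u(z) = C1*exp(-3*exp(-z))


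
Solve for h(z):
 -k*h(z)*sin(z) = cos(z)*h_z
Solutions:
 h(z) = C1*exp(k*log(cos(z)))


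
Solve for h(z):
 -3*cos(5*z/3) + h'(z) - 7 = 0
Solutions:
 h(z) = C1 + 7*z + 9*sin(5*z/3)/5


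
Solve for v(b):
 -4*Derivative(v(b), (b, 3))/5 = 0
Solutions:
 v(b) = C1 + C2*b + C3*b^2


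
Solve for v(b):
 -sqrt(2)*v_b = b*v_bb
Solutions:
 v(b) = C1 + C2*b^(1 - sqrt(2))


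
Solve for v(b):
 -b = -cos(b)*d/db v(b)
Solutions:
 v(b) = C1 + Integral(b/cos(b), b)


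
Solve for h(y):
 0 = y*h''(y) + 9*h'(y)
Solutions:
 h(y) = C1 + C2/y^8


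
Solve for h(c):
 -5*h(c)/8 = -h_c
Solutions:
 h(c) = C1*exp(5*c/8)


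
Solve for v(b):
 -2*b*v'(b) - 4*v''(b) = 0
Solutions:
 v(b) = C1 + C2*erf(b/2)


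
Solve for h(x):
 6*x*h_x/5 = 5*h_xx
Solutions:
 h(x) = C1 + C2*erfi(sqrt(3)*x/5)


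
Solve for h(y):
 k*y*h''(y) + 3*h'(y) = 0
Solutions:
 h(y) = C1 + y^(((re(k) - 3)*re(k) + im(k)^2)/(re(k)^2 + im(k)^2))*(C2*sin(3*log(y)*Abs(im(k))/(re(k)^2 + im(k)^2)) + C3*cos(3*log(y)*im(k)/(re(k)^2 + im(k)^2)))


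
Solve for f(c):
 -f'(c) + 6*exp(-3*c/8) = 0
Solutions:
 f(c) = C1 - 16*exp(-3*c/8)


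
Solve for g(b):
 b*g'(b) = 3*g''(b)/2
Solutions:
 g(b) = C1 + C2*erfi(sqrt(3)*b/3)


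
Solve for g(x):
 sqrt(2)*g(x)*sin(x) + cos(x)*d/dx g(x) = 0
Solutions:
 g(x) = C1*cos(x)^(sqrt(2))


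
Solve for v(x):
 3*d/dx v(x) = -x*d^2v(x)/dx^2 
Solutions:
 v(x) = C1 + C2/x^2


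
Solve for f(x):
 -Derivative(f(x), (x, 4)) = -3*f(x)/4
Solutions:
 f(x) = C1*exp(-sqrt(2)*3^(1/4)*x/2) + C2*exp(sqrt(2)*3^(1/4)*x/2) + C3*sin(sqrt(2)*3^(1/4)*x/2) + C4*cos(sqrt(2)*3^(1/4)*x/2)


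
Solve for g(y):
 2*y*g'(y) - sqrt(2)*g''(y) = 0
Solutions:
 g(y) = C1 + C2*erfi(2^(3/4)*y/2)


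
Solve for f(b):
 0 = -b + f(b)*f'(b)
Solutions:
 f(b) = -sqrt(C1 + b^2)
 f(b) = sqrt(C1 + b^2)


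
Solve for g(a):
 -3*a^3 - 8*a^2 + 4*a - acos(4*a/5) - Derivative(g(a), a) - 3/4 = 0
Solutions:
 g(a) = C1 - 3*a^4/4 - 8*a^3/3 + 2*a^2 - a*acos(4*a/5) - 3*a/4 + sqrt(25 - 16*a^2)/4


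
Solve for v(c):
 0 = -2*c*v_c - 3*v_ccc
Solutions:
 v(c) = C1 + Integral(C2*airyai(-2^(1/3)*3^(2/3)*c/3) + C3*airybi(-2^(1/3)*3^(2/3)*c/3), c)


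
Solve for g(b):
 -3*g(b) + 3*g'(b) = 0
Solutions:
 g(b) = C1*exp(b)


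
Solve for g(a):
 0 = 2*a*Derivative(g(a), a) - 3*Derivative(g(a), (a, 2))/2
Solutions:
 g(a) = C1 + C2*erfi(sqrt(6)*a/3)


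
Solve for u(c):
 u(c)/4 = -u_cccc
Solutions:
 u(c) = (C1*sin(c/2) + C2*cos(c/2))*exp(-c/2) + (C3*sin(c/2) + C4*cos(c/2))*exp(c/2)


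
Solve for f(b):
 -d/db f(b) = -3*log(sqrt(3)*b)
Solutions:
 f(b) = C1 + 3*b*log(b) - 3*b + 3*b*log(3)/2


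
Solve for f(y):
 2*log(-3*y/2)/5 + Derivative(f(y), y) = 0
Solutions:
 f(y) = C1 - 2*y*log(-y)/5 + 2*y*(-log(3) + log(2) + 1)/5


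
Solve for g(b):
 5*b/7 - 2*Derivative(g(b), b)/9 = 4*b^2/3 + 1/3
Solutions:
 g(b) = C1 - 2*b^3 + 45*b^2/28 - 3*b/2


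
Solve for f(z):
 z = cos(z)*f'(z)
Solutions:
 f(z) = C1 + Integral(z/cos(z), z)


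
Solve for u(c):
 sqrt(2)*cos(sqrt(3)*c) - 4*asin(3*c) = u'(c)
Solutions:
 u(c) = C1 - 4*c*asin(3*c) - 4*sqrt(1 - 9*c^2)/3 + sqrt(6)*sin(sqrt(3)*c)/3


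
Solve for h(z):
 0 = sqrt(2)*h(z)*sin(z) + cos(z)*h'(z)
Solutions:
 h(z) = C1*cos(z)^(sqrt(2))


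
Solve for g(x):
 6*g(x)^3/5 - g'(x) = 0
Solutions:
 g(x) = -sqrt(10)*sqrt(-1/(C1 + 6*x))/2
 g(x) = sqrt(10)*sqrt(-1/(C1 + 6*x))/2


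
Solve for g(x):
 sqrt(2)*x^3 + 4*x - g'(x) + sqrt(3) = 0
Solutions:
 g(x) = C1 + sqrt(2)*x^4/4 + 2*x^2 + sqrt(3)*x


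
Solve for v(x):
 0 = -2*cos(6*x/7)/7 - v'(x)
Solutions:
 v(x) = C1 - sin(6*x/7)/3


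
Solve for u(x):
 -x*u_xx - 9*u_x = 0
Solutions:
 u(x) = C1 + C2/x^8


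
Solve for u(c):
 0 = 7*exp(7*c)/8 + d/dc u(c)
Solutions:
 u(c) = C1 - exp(7*c)/8


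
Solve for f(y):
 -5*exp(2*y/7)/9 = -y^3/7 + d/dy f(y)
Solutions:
 f(y) = C1 + y^4/28 - 35*exp(2*y/7)/18


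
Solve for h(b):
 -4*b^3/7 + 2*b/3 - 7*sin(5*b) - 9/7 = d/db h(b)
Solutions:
 h(b) = C1 - b^4/7 + b^2/3 - 9*b/7 + 7*cos(5*b)/5


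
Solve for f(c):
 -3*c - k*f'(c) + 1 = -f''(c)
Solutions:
 f(c) = C1 + C2*exp(c*k) - 3*c^2/(2*k) + c/k - 3*c/k^2


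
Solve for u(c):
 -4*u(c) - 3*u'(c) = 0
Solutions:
 u(c) = C1*exp(-4*c/3)


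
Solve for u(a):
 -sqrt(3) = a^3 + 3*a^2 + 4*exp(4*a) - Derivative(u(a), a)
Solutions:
 u(a) = C1 + a^4/4 + a^3 + sqrt(3)*a + exp(4*a)


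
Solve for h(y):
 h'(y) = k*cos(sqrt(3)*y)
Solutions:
 h(y) = C1 + sqrt(3)*k*sin(sqrt(3)*y)/3


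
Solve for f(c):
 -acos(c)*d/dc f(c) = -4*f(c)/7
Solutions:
 f(c) = C1*exp(4*Integral(1/acos(c), c)/7)


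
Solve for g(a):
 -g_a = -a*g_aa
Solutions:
 g(a) = C1 + C2*a^2


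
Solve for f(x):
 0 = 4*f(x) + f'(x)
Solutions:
 f(x) = C1*exp(-4*x)


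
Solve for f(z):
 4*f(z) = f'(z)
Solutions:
 f(z) = C1*exp(4*z)


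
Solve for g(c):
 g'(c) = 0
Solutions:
 g(c) = C1


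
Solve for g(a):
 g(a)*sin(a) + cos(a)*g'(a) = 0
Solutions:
 g(a) = C1*cos(a)


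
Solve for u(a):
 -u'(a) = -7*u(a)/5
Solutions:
 u(a) = C1*exp(7*a/5)


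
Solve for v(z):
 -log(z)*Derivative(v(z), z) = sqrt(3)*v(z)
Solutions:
 v(z) = C1*exp(-sqrt(3)*li(z))


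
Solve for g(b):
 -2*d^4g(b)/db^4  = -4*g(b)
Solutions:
 g(b) = C1*exp(-2^(1/4)*b) + C2*exp(2^(1/4)*b) + C3*sin(2^(1/4)*b) + C4*cos(2^(1/4)*b)


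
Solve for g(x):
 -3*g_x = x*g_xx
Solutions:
 g(x) = C1 + C2/x^2


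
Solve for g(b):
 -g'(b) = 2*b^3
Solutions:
 g(b) = C1 - b^4/2


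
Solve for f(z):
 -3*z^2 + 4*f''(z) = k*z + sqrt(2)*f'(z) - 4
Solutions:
 f(z) = C1 + C2*exp(sqrt(2)*z/4) - sqrt(2)*k*z^2/4 - 2*k*z - sqrt(2)*z^3/2 - 6*z^2 - 22*sqrt(2)*z


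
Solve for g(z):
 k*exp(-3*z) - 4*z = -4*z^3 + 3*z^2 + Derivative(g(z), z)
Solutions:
 g(z) = C1 - k*exp(-3*z)/3 + z^4 - z^3 - 2*z^2


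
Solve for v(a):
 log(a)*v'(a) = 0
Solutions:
 v(a) = C1


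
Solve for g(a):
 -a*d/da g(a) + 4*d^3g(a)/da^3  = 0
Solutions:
 g(a) = C1 + Integral(C2*airyai(2^(1/3)*a/2) + C3*airybi(2^(1/3)*a/2), a)


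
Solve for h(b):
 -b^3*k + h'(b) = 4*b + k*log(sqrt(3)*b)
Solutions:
 h(b) = C1 + b^4*k/4 + 2*b^2 + b*k*log(b) - b*k + b*k*log(3)/2


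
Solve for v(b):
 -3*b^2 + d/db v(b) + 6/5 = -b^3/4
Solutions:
 v(b) = C1 - b^4/16 + b^3 - 6*b/5


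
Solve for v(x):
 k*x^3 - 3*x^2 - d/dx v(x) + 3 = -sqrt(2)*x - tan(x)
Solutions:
 v(x) = C1 + k*x^4/4 - x^3 + sqrt(2)*x^2/2 + 3*x - log(cos(x))


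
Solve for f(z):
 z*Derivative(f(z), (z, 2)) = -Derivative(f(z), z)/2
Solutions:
 f(z) = C1 + C2*sqrt(z)


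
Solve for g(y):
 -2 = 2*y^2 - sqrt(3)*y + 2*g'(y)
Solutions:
 g(y) = C1 - y^3/3 + sqrt(3)*y^2/4 - y


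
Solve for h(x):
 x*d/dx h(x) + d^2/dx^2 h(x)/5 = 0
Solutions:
 h(x) = C1 + C2*erf(sqrt(10)*x/2)


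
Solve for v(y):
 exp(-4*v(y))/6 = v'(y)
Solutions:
 v(y) = log(-I*(C1 + 2*y/3)^(1/4))
 v(y) = log(I*(C1 + 2*y/3)^(1/4))
 v(y) = log(-(C1 + 2*y/3)^(1/4))
 v(y) = log(C1 + 2*y/3)/4


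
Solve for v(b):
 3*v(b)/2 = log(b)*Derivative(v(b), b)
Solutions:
 v(b) = C1*exp(3*li(b)/2)


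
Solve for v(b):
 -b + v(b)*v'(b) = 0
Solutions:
 v(b) = -sqrt(C1 + b^2)
 v(b) = sqrt(C1 + b^2)


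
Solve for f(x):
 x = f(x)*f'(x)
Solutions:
 f(x) = -sqrt(C1 + x^2)
 f(x) = sqrt(C1 + x^2)


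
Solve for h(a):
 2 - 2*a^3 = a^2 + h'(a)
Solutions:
 h(a) = C1 - a^4/2 - a^3/3 + 2*a


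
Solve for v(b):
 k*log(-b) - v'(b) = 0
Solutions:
 v(b) = C1 + b*k*log(-b) - b*k


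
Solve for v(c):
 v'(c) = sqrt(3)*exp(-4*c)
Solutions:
 v(c) = C1 - sqrt(3)*exp(-4*c)/4


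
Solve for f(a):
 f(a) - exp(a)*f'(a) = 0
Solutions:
 f(a) = C1*exp(-exp(-a))


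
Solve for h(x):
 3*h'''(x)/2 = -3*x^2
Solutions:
 h(x) = C1 + C2*x + C3*x^2 - x^5/30


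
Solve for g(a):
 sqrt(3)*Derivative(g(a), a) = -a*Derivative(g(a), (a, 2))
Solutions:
 g(a) = C1 + C2*a^(1 - sqrt(3))


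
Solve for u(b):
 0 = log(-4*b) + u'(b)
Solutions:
 u(b) = C1 - b*log(-b) + b*(1 - 2*log(2))


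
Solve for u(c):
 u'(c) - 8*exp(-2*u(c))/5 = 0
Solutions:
 u(c) = log(-sqrt(C1 + 80*c)) - log(5)
 u(c) = log(C1 + 80*c)/2 - log(5)


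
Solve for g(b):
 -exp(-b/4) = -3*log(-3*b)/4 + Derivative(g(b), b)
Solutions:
 g(b) = C1 + 3*b*log(-b)/4 + 3*b*(-1 + log(3))/4 + 4*exp(-b/4)


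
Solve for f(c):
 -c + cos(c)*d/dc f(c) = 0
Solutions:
 f(c) = C1 + Integral(c/cos(c), c)


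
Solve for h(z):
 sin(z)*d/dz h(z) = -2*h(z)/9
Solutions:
 h(z) = C1*(cos(z) + 1)^(1/9)/(cos(z) - 1)^(1/9)


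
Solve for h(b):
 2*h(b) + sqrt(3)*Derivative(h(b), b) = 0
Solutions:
 h(b) = C1*exp(-2*sqrt(3)*b/3)


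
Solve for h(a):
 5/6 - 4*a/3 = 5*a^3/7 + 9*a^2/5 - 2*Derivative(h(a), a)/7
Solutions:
 h(a) = C1 + 5*a^4/8 + 21*a^3/10 + 7*a^2/3 - 35*a/12


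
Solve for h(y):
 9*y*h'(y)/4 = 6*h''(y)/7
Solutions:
 h(y) = C1 + C2*erfi(sqrt(21)*y/4)


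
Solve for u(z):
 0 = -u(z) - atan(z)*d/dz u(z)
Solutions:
 u(z) = C1*exp(-Integral(1/atan(z), z))


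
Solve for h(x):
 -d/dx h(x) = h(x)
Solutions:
 h(x) = C1*exp(-x)


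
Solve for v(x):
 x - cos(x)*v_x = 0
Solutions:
 v(x) = C1 + Integral(x/cos(x), x)


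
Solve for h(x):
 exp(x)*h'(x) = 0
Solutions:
 h(x) = C1


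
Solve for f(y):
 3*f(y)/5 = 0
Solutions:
 f(y) = 0


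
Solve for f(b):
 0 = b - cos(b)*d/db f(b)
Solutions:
 f(b) = C1 + Integral(b/cos(b), b)


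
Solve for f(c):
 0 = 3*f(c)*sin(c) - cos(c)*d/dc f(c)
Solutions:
 f(c) = C1/cos(c)^3


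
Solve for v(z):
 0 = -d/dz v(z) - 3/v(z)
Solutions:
 v(z) = -sqrt(C1 - 6*z)
 v(z) = sqrt(C1 - 6*z)


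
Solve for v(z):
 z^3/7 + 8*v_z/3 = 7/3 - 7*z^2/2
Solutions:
 v(z) = C1 - 3*z^4/224 - 7*z^3/16 + 7*z/8


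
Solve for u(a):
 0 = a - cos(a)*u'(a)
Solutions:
 u(a) = C1 + Integral(a/cos(a), a)


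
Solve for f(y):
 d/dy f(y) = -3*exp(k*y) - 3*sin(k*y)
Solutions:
 f(y) = C1 - 3*exp(k*y)/k + 3*cos(k*y)/k


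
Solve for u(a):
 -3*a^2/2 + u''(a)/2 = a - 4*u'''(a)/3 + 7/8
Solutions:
 u(a) = C1 + C2*a + C3*exp(-3*a/8) + a^4/4 - 7*a^3/3 + 469*a^2/24


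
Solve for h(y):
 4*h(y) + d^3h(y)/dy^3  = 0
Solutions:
 h(y) = C3*exp(-2^(2/3)*y) + (C1*sin(2^(2/3)*sqrt(3)*y/2) + C2*cos(2^(2/3)*sqrt(3)*y/2))*exp(2^(2/3)*y/2)


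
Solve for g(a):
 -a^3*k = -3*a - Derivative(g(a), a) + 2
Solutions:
 g(a) = C1 + a^4*k/4 - 3*a^2/2 + 2*a


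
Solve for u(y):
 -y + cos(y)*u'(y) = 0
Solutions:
 u(y) = C1 + Integral(y/cos(y), y)


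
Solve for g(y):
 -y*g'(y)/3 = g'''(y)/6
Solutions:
 g(y) = C1 + Integral(C2*airyai(-2^(1/3)*y) + C3*airybi(-2^(1/3)*y), y)


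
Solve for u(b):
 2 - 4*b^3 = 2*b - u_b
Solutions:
 u(b) = C1 + b^4 + b^2 - 2*b


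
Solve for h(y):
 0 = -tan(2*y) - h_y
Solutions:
 h(y) = C1 + log(cos(2*y))/2


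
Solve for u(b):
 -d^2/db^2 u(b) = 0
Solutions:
 u(b) = C1 + C2*b


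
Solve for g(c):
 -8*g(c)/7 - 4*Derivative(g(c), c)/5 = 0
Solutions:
 g(c) = C1*exp(-10*c/7)


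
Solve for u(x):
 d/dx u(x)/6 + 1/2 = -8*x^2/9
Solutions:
 u(x) = C1 - 16*x^3/9 - 3*x


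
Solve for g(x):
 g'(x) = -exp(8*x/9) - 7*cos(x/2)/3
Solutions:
 g(x) = C1 - 9*exp(8*x/9)/8 - 14*sin(x/2)/3


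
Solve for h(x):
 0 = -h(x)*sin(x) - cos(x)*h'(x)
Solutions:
 h(x) = C1*cos(x)


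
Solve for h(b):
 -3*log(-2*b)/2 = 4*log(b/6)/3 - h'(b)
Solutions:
 h(b) = C1 + 17*b*log(b)/6 + b*(-17 - 8*log(6) + 9*log(2) + 9*I*pi)/6


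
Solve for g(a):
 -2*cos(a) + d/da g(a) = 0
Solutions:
 g(a) = C1 + 2*sin(a)


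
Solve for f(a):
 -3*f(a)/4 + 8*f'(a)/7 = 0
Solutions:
 f(a) = C1*exp(21*a/32)


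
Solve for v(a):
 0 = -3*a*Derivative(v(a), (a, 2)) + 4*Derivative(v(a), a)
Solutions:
 v(a) = C1 + C2*a^(7/3)


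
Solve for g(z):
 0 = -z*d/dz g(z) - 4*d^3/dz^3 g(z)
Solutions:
 g(z) = C1 + Integral(C2*airyai(-2^(1/3)*z/2) + C3*airybi(-2^(1/3)*z/2), z)


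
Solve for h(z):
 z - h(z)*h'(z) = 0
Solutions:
 h(z) = -sqrt(C1 + z^2)
 h(z) = sqrt(C1 + z^2)


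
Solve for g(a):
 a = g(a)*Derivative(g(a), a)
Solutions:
 g(a) = -sqrt(C1 + a^2)
 g(a) = sqrt(C1 + a^2)


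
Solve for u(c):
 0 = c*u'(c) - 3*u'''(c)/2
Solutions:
 u(c) = C1 + Integral(C2*airyai(2^(1/3)*3^(2/3)*c/3) + C3*airybi(2^(1/3)*3^(2/3)*c/3), c)


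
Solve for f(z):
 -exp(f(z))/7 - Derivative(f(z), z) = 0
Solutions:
 f(z) = log(1/(C1 + z)) + log(7)


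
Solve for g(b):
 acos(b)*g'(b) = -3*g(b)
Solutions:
 g(b) = C1*exp(-3*Integral(1/acos(b), b))


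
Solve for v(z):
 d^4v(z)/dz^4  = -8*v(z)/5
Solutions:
 v(z) = (C1*sin(2^(1/4)*5^(3/4)*z/5) + C2*cos(2^(1/4)*5^(3/4)*z/5))*exp(-2^(1/4)*5^(3/4)*z/5) + (C3*sin(2^(1/4)*5^(3/4)*z/5) + C4*cos(2^(1/4)*5^(3/4)*z/5))*exp(2^(1/4)*5^(3/4)*z/5)


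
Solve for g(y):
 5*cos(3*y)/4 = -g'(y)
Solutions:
 g(y) = C1 - 5*sin(3*y)/12


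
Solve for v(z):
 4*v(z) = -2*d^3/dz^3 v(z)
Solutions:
 v(z) = C3*exp(-2^(1/3)*z) + (C1*sin(2^(1/3)*sqrt(3)*z/2) + C2*cos(2^(1/3)*sqrt(3)*z/2))*exp(2^(1/3)*z/2)


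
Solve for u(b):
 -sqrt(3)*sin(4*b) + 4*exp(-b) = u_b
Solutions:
 u(b) = C1 + sqrt(3)*cos(4*b)/4 - 4*exp(-b)


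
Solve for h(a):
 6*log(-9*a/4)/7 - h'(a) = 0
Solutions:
 h(a) = C1 + 6*a*log(-a)/7 + 6*a*(-2*log(2) - 1 + 2*log(3))/7


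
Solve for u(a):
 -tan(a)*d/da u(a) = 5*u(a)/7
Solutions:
 u(a) = C1/sin(a)^(5/7)


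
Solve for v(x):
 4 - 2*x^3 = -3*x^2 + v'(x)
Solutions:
 v(x) = C1 - x^4/2 + x^3 + 4*x


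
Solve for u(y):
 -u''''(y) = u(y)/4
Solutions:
 u(y) = (C1*sin(y/2) + C2*cos(y/2))*exp(-y/2) + (C3*sin(y/2) + C4*cos(y/2))*exp(y/2)


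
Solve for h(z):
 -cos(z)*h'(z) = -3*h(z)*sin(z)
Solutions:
 h(z) = C1/cos(z)^3


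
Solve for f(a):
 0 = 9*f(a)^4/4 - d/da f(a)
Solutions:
 f(a) = 2^(2/3)*(-1/(C1 + 27*a))^(1/3)
 f(a) = (-1/(C1 + 9*a))^(1/3)*(-6^(2/3) - 3*2^(2/3)*3^(1/6)*I)/6
 f(a) = (-1/(C1 + 9*a))^(1/3)*(-6^(2/3) + 3*2^(2/3)*3^(1/6)*I)/6


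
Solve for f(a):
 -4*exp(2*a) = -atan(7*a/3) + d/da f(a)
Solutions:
 f(a) = C1 + a*atan(7*a/3) - 2*exp(2*a) - 3*log(49*a^2 + 9)/14


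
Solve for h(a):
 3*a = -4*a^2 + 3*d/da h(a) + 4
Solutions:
 h(a) = C1 + 4*a^3/9 + a^2/2 - 4*a/3


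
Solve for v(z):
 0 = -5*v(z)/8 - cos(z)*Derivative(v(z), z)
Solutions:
 v(z) = C1*(sin(z) - 1)^(5/16)/(sin(z) + 1)^(5/16)


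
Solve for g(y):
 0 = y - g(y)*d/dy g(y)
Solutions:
 g(y) = -sqrt(C1 + y^2)
 g(y) = sqrt(C1 + y^2)


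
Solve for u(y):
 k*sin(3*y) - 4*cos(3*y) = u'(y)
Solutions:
 u(y) = C1 - k*cos(3*y)/3 - 4*sin(3*y)/3


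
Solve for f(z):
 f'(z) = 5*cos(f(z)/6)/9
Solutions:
 -5*z/9 - 3*log(sin(f(z)/6) - 1) + 3*log(sin(f(z)/6) + 1) = C1


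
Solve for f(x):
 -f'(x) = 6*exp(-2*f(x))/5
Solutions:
 f(x) = log(-sqrt(C1 - 60*x)) - log(5)
 f(x) = log(C1 - 60*x)/2 - log(5)


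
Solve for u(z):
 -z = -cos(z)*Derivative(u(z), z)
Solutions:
 u(z) = C1 + Integral(z/cos(z), z)


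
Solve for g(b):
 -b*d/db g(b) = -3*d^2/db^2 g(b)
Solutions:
 g(b) = C1 + C2*erfi(sqrt(6)*b/6)


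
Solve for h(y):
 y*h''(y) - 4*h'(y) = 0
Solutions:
 h(y) = C1 + C2*y^5


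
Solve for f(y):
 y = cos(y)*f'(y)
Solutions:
 f(y) = C1 + Integral(y/cos(y), y)


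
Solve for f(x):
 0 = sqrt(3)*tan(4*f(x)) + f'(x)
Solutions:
 f(x) = -asin(C1*exp(-4*sqrt(3)*x))/4 + pi/4
 f(x) = asin(C1*exp(-4*sqrt(3)*x))/4


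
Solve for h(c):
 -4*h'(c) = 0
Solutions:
 h(c) = C1


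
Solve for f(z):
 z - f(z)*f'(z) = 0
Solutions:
 f(z) = -sqrt(C1 + z^2)
 f(z) = sqrt(C1 + z^2)


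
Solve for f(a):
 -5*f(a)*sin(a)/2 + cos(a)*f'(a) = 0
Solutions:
 f(a) = C1/cos(a)^(5/2)


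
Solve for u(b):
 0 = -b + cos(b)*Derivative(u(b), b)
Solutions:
 u(b) = C1 + Integral(b/cos(b), b)


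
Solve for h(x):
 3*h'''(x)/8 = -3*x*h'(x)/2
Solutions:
 h(x) = C1 + Integral(C2*airyai(-2^(2/3)*x) + C3*airybi(-2^(2/3)*x), x)


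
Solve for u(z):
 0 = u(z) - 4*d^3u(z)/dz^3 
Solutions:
 u(z) = C3*exp(2^(1/3)*z/2) + (C1*sin(2^(1/3)*sqrt(3)*z/4) + C2*cos(2^(1/3)*sqrt(3)*z/4))*exp(-2^(1/3)*z/4)


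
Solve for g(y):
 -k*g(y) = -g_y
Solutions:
 g(y) = C1*exp(k*y)


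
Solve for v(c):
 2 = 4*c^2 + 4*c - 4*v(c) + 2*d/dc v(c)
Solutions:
 v(c) = C1*exp(2*c) + c^2 + 2*c + 1/2


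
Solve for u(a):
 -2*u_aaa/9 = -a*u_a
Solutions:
 u(a) = C1 + Integral(C2*airyai(6^(2/3)*a/2) + C3*airybi(6^(2/3)*a/2), a)


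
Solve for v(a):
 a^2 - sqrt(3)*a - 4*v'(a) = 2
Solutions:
 v(a) = C1 + a^3/12 - sqrt(3)*a^2/8 - a/2


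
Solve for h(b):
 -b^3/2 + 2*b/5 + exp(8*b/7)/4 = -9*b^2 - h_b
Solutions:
 h(b) = C1 + b^4/8 - 3*b^3 - b^2/5 - 7*exp(8*b/7)/32


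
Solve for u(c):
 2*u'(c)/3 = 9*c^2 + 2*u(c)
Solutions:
 u(c) = C1*exp(3*c) - 9*c^2/2 - 3*c - 1


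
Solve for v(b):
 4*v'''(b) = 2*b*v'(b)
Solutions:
 v(b) = C1 + Integral(C2*airyai(2^(2/3)*b/2) + C3*airybi(2^(2/3)*b/2), b)


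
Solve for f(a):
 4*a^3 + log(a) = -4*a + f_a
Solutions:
 f(a) = C1 + a^4 + 2*a^2 + a*log(a) - a


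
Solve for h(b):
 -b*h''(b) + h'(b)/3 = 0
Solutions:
 h(b) = C1 + C2*b^(4/3)


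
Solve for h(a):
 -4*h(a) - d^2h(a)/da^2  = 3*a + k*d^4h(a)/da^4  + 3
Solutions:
 h(a) = C1*exp(-sqrt(2)*a*sqrt((-sqrt(1 - 16*k) - 1)/k)/2) + C2*exp(sqrt(2)*a*sqrt((-sqrt(1 - 16*k) - 1)/k)/2) + C3*exp(-sqrt(2)*a*sqrt((sqrt(1 - 16*k) - 1)/k)/2) + C4*exp(sqrt(2)*a*sqrt((sqrt(1 - 16*k) - 1)/k)/2) - 3*a/4 - 3/4


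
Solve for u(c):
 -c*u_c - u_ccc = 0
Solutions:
 u(c) = C1 + Integral(C2*airyai(-c) + C3*airybi(-c), c)


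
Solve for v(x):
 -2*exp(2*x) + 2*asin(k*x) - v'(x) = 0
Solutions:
 v(x) = C1 + 2*Piecewise((x*asin(k*x) + sqrt(-k^2*x^2 + 1)/k, Ne(k, 0)), (0, True)) - exp(2*x)


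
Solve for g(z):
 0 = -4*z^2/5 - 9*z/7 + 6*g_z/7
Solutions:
 g(z) = C1 + 14*z^3/45 + 3*z^2/4


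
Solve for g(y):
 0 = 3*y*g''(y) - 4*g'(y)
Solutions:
 g(y) = C1 + C2*y^(7/3)


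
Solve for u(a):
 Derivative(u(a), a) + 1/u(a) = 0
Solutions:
 u(a) = -sqrt(C1 - 2*a)
 u(a) = sqrt(C1 - 2*a)


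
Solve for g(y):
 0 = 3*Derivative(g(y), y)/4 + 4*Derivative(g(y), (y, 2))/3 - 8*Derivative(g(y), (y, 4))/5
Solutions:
 g(y) = C1 + C2*exp(-5^(1/3)*y*(8*5^(1/3)/(sqrt(4001) + 81)^(1/3) + (sqrt(4001) + 81)^(1/3))/24)*sin(sqrt(3)*5^(1/3)*y*(-(sqrt(4001) + 81)^(1/3) + 8*5^(1/3)/(sqrt(4001) + 81)^(1/3))/24) + C3*exp(-5^(1/3)*y*(8*5^(1/3)/(sqrt(4001) + 81)^(1/3) + (sqrt(4001) + 81)^(1/3))/24)*cos(sqrt(3)*5^(1/3)*y*(-(sqrt(4001) + 81)^(1/3) + 8*5^(1/3)/(sqrt(4001) + 81)^(1/3))/24) + C4*exp(5^(1/3)*y*(8*5^(1/3)/(sqrt(4001) + 81)^(1/3) + (sqrt(4001) + 81)^(1/3))/12)


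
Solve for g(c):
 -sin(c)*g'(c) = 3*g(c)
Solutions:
 g(c) = C1*(cos(c) + 1)^(3/2)/(cos(c) - 1)^(3/2)


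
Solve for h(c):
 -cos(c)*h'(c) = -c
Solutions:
 h(c) = C1 + Integral(c/cos(c), c)


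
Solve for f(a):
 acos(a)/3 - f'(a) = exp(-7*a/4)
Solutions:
 f(a) = C1 + a*acos(a)/3 - sqrt(1 - a^2)/3 + 4*exp(-7*a/4)/7


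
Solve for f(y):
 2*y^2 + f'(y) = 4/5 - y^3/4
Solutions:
 f(y) = C1 - y^4/16 - 2*y^3/3 + 4*y/5


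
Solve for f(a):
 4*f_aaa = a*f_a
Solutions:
 f(a) = C1 + Integral(C2*airyai(2^(1/3)*a/2) + C3*airybi(2^(1/3)*a/2), a)


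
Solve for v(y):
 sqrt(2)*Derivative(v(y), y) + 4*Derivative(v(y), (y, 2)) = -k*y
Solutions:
 v(y) = C1 + C2*exp(-sqrt(2)*y/4) - sqrt(2)*k*y^2/4 + 2*k*y


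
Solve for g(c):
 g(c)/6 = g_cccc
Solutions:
 g(c) = C1*exp(-6^(3/4)*c/6) + C2*exp(6^(3/4)*c/6) + C3*sin(6^(3/4)*c/6) + C4*cos(6^(3/4)*c/6)


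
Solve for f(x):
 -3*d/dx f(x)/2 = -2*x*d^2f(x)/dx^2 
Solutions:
 f(x) = C1 + C2*x^(7/4)


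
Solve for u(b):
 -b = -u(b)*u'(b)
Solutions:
 u(b) = -sqrt(C1 + b^2)
 u(b) = sqrt(C1 + b^2)


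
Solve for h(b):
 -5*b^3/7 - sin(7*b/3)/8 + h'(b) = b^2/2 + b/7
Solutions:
 h(b) = C1 + 5*b^4/28 + b^3/6 + b^2/14 - 3*cos(7*b/3)/56


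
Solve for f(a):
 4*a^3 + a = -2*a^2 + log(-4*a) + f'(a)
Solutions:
 f(a) = C1 + a^4 + 2*a^3/3 + a^2/2 - a*log(-a) + a*(1 - 2*log(2))


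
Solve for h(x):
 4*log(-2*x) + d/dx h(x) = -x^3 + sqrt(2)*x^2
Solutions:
 h(x) = C1 - x^4/4 + sqrt(2)*x^3/3 - 4*x*log(-x) + 4*x*(1 - log(2))


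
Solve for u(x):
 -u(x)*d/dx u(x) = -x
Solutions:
 u(x) = -sqrt(C1 + x^2)
 u(x) = sqrt(C1 + x^2)


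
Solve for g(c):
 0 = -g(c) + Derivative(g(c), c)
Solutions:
 g(c) = C1*exp(c)


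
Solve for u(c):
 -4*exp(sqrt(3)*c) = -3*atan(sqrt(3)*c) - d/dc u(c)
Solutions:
 u(c) = C1 - 3*c*atan(sqrt(3)*c) + 4*sqrt(3)*exp(sqrt(3)*c)/3 + sqrt(3)*log(3*c^2 + 1)/2


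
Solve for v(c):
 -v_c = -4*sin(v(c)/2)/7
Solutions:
 -4*c/7 + log(cos(v(c)/2) - 1) - log(cos(v(c)/2) + 1) = C1


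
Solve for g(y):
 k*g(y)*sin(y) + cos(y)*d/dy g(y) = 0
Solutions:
 g(y) = C1*exp(k*log(cos(y)))


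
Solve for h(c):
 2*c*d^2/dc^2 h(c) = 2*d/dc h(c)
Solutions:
 h(c) = C1 + C2*c^2


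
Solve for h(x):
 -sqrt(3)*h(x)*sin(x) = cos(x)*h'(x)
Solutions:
 h(x) = C1*cos(x)^(sqrt(3))


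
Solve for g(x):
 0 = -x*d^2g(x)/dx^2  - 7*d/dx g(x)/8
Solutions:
 g(x) = C1 + C2*x^(1/8)


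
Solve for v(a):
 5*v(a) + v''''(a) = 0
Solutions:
 v(a) = (C1*sin(sqrt(2)*5^(1/4)*a/2) + C2*cos(sqrt(2)*5^(1/4)*a/2))*exp(-sqrt(2)*5^(1/4)*a/2) + (C3*sin(sqrt(2)*5^(1/4)*a/2) + C4*cos(sqrt(2)*5^(1/4)*a/2))*exp(sqrt(2)*5^(1/4)*a/2)


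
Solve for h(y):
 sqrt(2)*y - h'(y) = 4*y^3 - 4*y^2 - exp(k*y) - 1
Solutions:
 h(y) = C1 - y^4 + 4*y^3/3 + sqrt(2)*y^2/2 + y + exp(k*y)/k


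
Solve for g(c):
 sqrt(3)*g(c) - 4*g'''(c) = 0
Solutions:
 g(c) = C3*exp(2^(1/3)*3^(1/6)*c/2) + (C1*sin(2^(1/3)*3^(2/3)*c/4) + C2*cos(2^(1/3)*3^(2/3)*c/4))*exp(-2^(1/3)*3^(1/6)*c/4)


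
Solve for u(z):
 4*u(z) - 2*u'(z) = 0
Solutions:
 u(z) = C1*exp(2*z)


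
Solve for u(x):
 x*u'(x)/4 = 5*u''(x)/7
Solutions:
 u(x) = C1 + C2*erfi(sqrt(70)*x/20)


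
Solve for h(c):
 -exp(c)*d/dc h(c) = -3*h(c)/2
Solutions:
 h(c) = C1*exp(-3*exp(-c)/2)


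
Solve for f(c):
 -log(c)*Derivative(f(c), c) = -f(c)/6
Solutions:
 f(c) = C1*exp(li(c)/6)


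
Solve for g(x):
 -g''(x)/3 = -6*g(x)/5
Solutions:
 g(x) = C1*exp(-3*sqrt(10)*x/5) + C2*exp(3*sqrt(10)*x/5)


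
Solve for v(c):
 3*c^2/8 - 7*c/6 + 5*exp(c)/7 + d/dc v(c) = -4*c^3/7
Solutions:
 v(c) = C1 - c^4/7 - c^3/8 + 7*c^2/12 - 5*exp(c)/7


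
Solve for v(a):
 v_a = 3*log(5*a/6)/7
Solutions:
 v(a) = C1 + 3*a*log(a)/7 - 3*a*log(6)/7 - 3*a/7 + 3*a*log(5)/7


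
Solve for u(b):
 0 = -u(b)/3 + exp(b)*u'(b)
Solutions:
 u(b) = C1*exp(-exp(-b)/3)


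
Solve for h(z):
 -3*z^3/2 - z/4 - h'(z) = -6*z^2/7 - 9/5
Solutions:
 h(z) = C1 - 3*z^4/8 + 2*z^3/7 - z^2/8 + 9*z/5


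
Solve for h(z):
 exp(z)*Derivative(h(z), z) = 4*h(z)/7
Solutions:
 h(z) = C1*exp(-4*exp(-z)/7)


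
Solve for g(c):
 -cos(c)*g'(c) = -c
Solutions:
 g(c) = C1 + Integral(c/cos(c), c)


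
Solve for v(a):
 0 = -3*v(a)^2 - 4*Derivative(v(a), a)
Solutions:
 v(a) = 4/(C1 + 3*a)


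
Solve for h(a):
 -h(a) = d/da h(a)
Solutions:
 h(a) = C1*exp(-a)


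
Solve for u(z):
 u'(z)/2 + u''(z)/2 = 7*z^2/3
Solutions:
 u(z) = C1 + C2*exp(-z) + 14*z^3/9 - 14*z^2/3 + 28*z/3


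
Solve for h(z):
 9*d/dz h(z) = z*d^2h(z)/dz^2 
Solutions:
 h(z) = C1 + C2*z^10


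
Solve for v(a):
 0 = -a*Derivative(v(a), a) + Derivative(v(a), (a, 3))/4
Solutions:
 v(a) = C1 + Integral(C2*airyai(2^(2/3)*a) + C3*airybi(2^(2/3)*a), a)


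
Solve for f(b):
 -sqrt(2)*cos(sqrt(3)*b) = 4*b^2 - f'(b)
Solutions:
 f(b) = C1 + 4*b^3/3 + sqrt(6)*sin(sqrt(3)*b)/3


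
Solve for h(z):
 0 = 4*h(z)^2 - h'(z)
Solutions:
 h(z) = -1/(C1 + 4*z)


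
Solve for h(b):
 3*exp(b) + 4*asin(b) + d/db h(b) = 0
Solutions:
 h(b) = C1 - 4*b*asin(b) - 4*sqrt(1 - b^2) - 3*exp(b)


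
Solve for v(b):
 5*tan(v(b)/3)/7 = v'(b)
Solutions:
 v(b) = -3*asin(C1*exp(5*b/21)) + 3*pi
 v(b) = 3*asin(C1*exp(5*b/21))


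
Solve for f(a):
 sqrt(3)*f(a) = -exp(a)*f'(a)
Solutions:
 f(a) = C1*exp(sqrt(3)*exp(-a))


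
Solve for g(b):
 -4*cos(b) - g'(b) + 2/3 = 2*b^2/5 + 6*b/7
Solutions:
 g(b) = C1 - 2*b^3/15 - 3*b^2/7 + 2*b/3 - 4*sin(b)


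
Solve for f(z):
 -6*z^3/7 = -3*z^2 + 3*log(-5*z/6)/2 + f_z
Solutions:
 f(z) = C1 - 3*z^4/14 + z^3 - 3*z*log(-z)/2 + z*(-2*log(5) + 3/2 + log(30)/2 + log(6))


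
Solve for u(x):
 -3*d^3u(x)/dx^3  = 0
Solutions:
 u(x) = C1 + C2*x + C3*x^2


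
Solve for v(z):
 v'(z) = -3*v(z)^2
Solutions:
 v(z) = 1/(C1 + 3*z)


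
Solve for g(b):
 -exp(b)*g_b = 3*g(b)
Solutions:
 g(b) = C1*exp(3*exp(-b))


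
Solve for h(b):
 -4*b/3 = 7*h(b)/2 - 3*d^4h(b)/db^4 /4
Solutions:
 h(b) = C1*exp(-14^(1/4)*3^(3/4)*b/3) + C2*exp(14^(1/4)*3^(3/4)*b/3) + C3*sin(14^(1/4)*3^(3/4)*b/3) + C4*cos(14^(1/4)*3^(3/4)*b/3) - 8*b/21


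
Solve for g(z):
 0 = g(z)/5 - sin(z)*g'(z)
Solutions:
 g(z) = C1*(cos(z) - 1)^(1/10)/(cos(z) + 1)^(1/10)


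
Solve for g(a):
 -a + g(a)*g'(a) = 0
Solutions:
 g(a) = -sqrt(C1 + a^2)
 g(a) = sqrt(C1 + a^2)


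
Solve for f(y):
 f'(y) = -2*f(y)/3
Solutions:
 f(y) = C1*exp(-2*y/3)


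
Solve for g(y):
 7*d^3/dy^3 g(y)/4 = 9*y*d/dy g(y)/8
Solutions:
 g(y) = C1 + Integral(C2*airyai(42^(2/3)*y/14) + C3*airybi(42^(2/3)*y/14), y)


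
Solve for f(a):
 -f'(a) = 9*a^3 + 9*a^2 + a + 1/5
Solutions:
 f(a) = C1 - 9*a^4/4 - 3*a^3 - a^2/2 - a/5


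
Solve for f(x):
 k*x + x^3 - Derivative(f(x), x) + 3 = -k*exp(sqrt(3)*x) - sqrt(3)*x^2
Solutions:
 f(x) = C1 + k*x^2/2 + sqrt(3)*k*exp(sqrt(3)*x)/3 + x^4/4 + sqrt(3)*x^3/3 + 3*x


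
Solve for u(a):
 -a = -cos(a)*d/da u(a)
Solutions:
 u(a) = C1 + Integral(a/cos(a), a)


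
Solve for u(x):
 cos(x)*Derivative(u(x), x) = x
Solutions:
 u(x) = C1 + Integral(x/cos(x), x)


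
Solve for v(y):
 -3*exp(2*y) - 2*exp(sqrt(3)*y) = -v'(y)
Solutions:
 v(y) = C1 + 3*exp(2*y)/2 + 2*sqrt(3)*exp(sqrt(3)*y)/3


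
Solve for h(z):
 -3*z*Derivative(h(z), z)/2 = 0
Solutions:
 h(z) = C1


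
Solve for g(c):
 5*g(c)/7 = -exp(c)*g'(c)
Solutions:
 g(c) = C1*exp(5*exp(-c)/7)


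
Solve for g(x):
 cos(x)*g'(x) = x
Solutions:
 g(x) = C1 + Integral(x/cos(x), x)


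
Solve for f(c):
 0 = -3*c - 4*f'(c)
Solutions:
 f(c) = C1 - 3*c^2/8


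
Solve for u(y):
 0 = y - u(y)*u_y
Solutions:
 u(y) = -sqrt(C1 + y^2)
 u(y) = sqrt(C1 + y^2)


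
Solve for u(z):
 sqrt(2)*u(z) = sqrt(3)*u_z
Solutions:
 u(z) = C1*exp(sqrt(6)*z/3)


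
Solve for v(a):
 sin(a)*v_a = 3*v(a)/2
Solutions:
 v(a) = C1*(cos(a) - 1)^(3/4)/(cos(a) + 1)^(3/4)


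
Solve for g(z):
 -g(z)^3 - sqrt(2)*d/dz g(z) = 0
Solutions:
 g(z) = -sqrt(-1/(C1 - sqrt(2)*z))
 g(z) = sqrt(-1/(C1 - sqrt(2)*z))


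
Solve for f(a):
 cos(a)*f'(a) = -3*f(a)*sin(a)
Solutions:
 f(a) = C1*cos(a)^3


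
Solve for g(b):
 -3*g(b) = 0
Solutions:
 g(b) = 0


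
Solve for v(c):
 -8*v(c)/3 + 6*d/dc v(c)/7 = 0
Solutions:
 v(c) = C1*exp(28*c/9)


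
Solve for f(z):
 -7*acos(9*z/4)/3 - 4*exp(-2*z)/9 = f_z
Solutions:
 f(z) = C1 - 7*z*acos(9*z/4)/3 + 7*sqrt(16 - 81*z^2)/27 + 2*exp(-2*z)/9


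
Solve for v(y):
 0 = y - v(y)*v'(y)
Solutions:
 v(y) = -sqrt(C1 + y^2)
 v(y) = sqrt(C1 + y^2)


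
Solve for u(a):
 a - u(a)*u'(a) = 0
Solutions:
 u(a) = -sqrt(C1 + a^2)
 u(a) = sqrt(C1 + a^2)


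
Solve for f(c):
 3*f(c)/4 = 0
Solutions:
 f(c) = 0


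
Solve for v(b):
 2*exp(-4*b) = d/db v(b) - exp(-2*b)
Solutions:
 v(b) = C1 - exp(-2*b)/2 - exp(-4*b)/2


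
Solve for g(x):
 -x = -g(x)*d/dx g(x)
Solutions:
 g(x) = -sqrt(C1 + x^2)
 g(x) = sqrt(C1 + x^2)


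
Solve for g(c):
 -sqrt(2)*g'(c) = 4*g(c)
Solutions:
 g(c) = C1*exp(-2*sqrt(2)*c)


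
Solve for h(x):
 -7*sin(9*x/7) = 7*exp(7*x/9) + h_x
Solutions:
 h(x) = C1 - 9*exp(7*x/9) + 49*cos(9*x/7)/9


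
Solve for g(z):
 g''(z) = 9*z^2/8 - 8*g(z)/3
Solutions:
 g(z) = C1*sin(2*sqrt(6)*z/3) + C2*cos(2*sqrt(6)*z/3) + 27*z^2/64 - 81/256


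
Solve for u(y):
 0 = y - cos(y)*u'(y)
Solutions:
 u(y) = C1 + Integral(y/cos(y), y)


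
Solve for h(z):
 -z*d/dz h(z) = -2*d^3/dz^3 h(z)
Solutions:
 h(z) = C1 + Integral(C2*airyai(2^(2/3)*z/2) + C3*airybi(2^(2/3)*z/2), z)


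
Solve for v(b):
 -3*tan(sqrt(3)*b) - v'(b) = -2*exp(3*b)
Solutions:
 v(b) = C1 + 2*exp(3*b)/3 + sqrt(3)*log(cos(sqrt(3)*b))


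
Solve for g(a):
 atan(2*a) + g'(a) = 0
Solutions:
 g(a) = C1 - a*atan(2*a) + log(4*a^2 + 1)/4


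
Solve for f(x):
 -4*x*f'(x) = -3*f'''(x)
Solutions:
 f(x) = C1 + Integral(C2*airyai(6^(2/3)*x/3) + C3*airybi(6^(2/3)*x/3), x)


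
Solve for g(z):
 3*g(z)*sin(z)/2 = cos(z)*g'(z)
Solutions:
 g(z) = C1/cos(z)^(3/2)


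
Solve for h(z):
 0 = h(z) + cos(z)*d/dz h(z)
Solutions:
 h(z) = C1*sqrt(sin(z) - 1)/sqrt(sin(z) + 1)


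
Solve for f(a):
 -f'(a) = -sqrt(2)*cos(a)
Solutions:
 f(a) = C1 + sqrt(2)*sin(a)


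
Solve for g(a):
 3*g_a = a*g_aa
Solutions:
 g(a) = C1 + C2*a^4


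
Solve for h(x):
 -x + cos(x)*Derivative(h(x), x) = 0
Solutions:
 h(x) = C1 + Integral(x/cos(x), x)


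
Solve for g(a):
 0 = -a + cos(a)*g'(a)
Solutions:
 g(a) = C1 + Integral(a/cos(a), a)


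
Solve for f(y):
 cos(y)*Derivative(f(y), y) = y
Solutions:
 f(y) = C1 + Integral(y/cos(y), y)


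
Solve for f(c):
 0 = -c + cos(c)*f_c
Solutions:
 f(c) = C1 + Integral(c/cos(c), c)


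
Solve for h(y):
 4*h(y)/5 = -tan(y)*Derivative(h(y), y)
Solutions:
 h(y) = C1/sin(y)^(4/5)


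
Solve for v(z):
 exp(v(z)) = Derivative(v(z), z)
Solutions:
 v(z) = log(-1/(C1 + z))


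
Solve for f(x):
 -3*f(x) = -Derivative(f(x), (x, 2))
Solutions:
 f(x) = C1*exp(-sqrt(3)*x) + C2*exp(sqrt(3)*x)


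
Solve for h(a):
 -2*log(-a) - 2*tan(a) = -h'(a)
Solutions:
 h(a) = C1 + 2*a*log(-a) - 2*a - 2*log(cos(a))


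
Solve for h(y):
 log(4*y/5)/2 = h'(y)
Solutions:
 h(y) = C1 + y*log(y)/2 - y*log(5)/2 - y/2 + y*log(2)


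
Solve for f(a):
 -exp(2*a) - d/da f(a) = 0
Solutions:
 f(a) = C1 - exp(2*a)/2


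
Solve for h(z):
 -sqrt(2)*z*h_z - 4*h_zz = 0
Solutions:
 h(z) = C1 + C2*erf(2^(3/4)*z/4)


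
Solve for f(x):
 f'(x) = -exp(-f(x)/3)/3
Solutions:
 f(x) = 3*log(C1 - x/9)


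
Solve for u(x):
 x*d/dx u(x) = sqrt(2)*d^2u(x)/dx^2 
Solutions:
 u(x) = C1 + C2*erfi(2^(1/4)*x/2)


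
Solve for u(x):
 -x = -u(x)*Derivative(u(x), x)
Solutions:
 u(x) = -sqrt(C1 + x^2)
 u(x) = sqrt(C1 + x^2)


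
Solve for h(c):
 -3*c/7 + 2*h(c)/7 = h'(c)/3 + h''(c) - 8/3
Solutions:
 h(c) = C1*exp(c*(-7 + sqrt(553))/42) + C2*exp(-c*(7 + sqrt(553))/42) + 3*c/2 - 91/12


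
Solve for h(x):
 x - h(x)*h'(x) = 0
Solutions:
 h(x) = -sqrt(C1 + x^2)
 h(x) = sqrt(C1 + x^2)


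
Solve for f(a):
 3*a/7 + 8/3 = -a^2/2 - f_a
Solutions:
 f(a) = C1 - a^3/6 - 3*a^2/14 - 8*a/3


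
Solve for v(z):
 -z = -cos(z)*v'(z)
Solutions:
 v(z) = C1 + Integral(z/cos(z), z)


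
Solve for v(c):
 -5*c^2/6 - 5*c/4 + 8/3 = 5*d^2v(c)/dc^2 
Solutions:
 v(c) = C1 + C2*c - c^4/72 - c^3/24 + 4*c^2/15


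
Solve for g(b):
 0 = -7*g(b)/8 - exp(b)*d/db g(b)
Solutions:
 g(b) = C1*exp(7*exp(-b)/8)


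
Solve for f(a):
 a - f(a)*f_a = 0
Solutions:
 f(a) = -sqrt(C1 + a^2)
 f(a) = sqrt(C1 + a^2)


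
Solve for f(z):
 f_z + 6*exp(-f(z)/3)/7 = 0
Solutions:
 f(z) = 3*log(C1 - 2*z/7)


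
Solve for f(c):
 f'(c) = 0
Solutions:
 f(c) = C1


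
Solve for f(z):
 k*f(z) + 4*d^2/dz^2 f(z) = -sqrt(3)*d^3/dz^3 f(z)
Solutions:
 f(z) = C1*exp(z*(2^(2/3)*sqrt(3)*(81*k + sqrt((81*k + 128)^2 - 16384) + 128)^(1/3) - 3*2^(2/3)*I*(81*k + sqrt((81*k + 128)^2 - 16384) + 128)^(1/3) - 16*sqrt(3) - 384*2^(1/3)/((-sqrt(3) + 3*I)*(81*k + sqrt((81*k + 128)^2 - 16384) + 128)^(1/3)))/36) + C2*exp(z*(2^(2/3)*sqrt(3)*(81*k + sqrt((81*k + 128)^2 - 16384) + 128)^(1/3) + 3*2^(2/3)*I*(81*k + sqrt((81*k + 128)^2 - 16384) + 128)^(1/3) - 16*sqrt(3) + 384*2^(1/3)/((sqrt(3) + 3*I)*(81*k + sqrt((81*k + 128)^2 - 16384) + 128)^(1/3)))/36) + C3*exp(-sqrt(3)*z*(2^(2/3)*(81*k + sqrt((81*k + 128)^2 - 16384) + 128)^(1/3) + 8 + 32*2^(1/3)/(81*k + sqrt((81*k + 128)^2 - 16384) + 128)^(1/3))/18)


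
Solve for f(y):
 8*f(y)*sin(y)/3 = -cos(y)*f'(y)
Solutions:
 f(y) = C1*cos(y)^(8/3)


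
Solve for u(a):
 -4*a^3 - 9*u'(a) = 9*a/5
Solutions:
 u(a) = C1 - a^4/9 - a^2/10


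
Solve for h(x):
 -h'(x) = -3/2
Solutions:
 h(x) = C1 + 3*x/2


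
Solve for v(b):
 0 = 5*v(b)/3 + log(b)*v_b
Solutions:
 v(b) = C1*exp(-5*li(b)/3)


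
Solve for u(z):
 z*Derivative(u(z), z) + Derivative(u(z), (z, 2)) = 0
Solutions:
 u(z) = C1 + C2*erf(sqrt(2)*z/2)


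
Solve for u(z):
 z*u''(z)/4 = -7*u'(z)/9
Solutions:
 u(z) = C1 + C2/z^(19/9)


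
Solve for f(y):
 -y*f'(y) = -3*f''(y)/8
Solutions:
 f(y) = C1 + C2*erfi(2*sqrt(3)*y/3)


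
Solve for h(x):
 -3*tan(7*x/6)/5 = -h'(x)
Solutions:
 h(x) = C1 - 18*log(cos(7*x/6))/35


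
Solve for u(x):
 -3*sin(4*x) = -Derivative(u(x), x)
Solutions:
 u(x) = C1 - 3*cos(4*x)/4


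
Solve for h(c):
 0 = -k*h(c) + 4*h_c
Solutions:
 h(c) = C1*exp(c*k/4)


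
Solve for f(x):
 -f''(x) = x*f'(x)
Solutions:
 f(x) = C1 + C2*erf(sqrt(2)*x/2)


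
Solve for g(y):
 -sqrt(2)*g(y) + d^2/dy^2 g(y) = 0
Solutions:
 g(y) = C1*exp(-2^(1/4)*y) + C2*exp(2^(1/4)*y)


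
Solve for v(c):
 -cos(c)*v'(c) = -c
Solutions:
 v(c) = C1 + Integral(c/cos(c), c)


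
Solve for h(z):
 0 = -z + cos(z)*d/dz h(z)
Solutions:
 h(z) = C1 + Integral(z/cos(z), z)


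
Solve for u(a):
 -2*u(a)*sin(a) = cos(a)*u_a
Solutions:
 u(a) = C1*cos(a)^2


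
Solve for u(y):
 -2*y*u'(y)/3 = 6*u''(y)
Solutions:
 u(y) = C1 + C2*erf(sqrt(2)*y/6)


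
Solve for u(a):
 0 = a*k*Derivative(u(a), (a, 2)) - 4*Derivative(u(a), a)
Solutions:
 u(a) = C1 + a^(((re(k) + 4)*re(k) + im(k)^2)/(re(k)^2 + im(k)^2))*(C2*sin(4*log(a)*Abs(im(k))/(re(k)^2 + im(k)^2)) + C3*cos(4*log(a)*im(k)/(re(k)^2 + im(k)^2)))


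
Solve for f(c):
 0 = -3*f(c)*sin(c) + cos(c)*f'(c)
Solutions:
 f(c) = C1/cos(c)^3


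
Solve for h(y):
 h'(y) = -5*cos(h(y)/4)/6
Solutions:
 5*y/6 - 2*log(sin(h(y)/4) - 1) + 2*log(sin(h(y)/4) + 1) = C1


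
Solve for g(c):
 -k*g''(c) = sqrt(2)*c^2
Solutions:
 g(c) = C1 + C2*c - sqrt(2)*c^4/(12*k)


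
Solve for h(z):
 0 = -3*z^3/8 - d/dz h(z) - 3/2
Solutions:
 h(z) = C1 - 3*z^4/32 - 3*z/2


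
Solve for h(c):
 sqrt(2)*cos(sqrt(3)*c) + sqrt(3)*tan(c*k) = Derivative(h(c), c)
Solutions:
 h(c) = C1 + sqrt(3)*Piecewise((-log(cos(c*k))/k, Ne(k, 0)), (0, True)) + sqrt(6)*sin(sqrt(3)*c)/3


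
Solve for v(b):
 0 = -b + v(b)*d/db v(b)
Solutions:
 v(b) = -sqrt(C1 + b^2)
 v(b) = sqrt(C1 + b^2)


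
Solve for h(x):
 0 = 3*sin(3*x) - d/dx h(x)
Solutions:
 h(x) = C1 - cos(3*x)


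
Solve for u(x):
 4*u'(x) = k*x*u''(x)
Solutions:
 u(x) = C1 + x^(((re(k) + 4)*re(k) + im(k)^2)/(re(k)^2 + im(k)^2))*(C2*sin(4*log(x)*Abs(im(k))/(re(k)^2 + im(k)^2)) + C3*cos(4*log(x)*im(k)/(re(k)^2 + im(k)^2)))


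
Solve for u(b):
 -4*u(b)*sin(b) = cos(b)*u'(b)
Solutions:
 u(b) = C1*cos(b)^4


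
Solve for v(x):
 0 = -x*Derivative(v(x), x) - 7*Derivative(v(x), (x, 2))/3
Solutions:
 v(x) = C1 + C2*erf(sqrt(42)*x/14)


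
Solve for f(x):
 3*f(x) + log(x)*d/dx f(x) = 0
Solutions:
 f(x) = C1*exp(-3*li(x))


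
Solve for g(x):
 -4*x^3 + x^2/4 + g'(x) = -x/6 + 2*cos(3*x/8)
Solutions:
 g(x) = C1 + x^4 - x^3/12 - x^2/12 + 16*sin(3*x/8)/3


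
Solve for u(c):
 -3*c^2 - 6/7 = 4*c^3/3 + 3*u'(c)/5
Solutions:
 u(c) = C1 - 5*c^4/9 - 5*c^3/3 - 10*c/7


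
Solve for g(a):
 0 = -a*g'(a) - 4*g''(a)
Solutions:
 g(a) = C1 + C2*erf(sqrt(2)*a/4)


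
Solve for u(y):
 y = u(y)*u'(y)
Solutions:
 u(y) = -sqrt(C1 + y^2)
 u(y) = sqrt(C1 + y^2)


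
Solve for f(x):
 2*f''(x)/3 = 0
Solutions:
 f(x) = C1 + C2*x


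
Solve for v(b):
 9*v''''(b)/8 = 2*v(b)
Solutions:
 v(b) = C1*exp(-2*sqrt(3)*b/3) + C2*exp(2*sqrt(3)*b/3) + C3*sin(2*sqrt(3)*b/3) + C4*cos(2*sqrt(3)*b/3)


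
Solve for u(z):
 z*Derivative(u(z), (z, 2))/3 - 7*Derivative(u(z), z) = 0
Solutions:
 u(z) = C1 + C2*z^22


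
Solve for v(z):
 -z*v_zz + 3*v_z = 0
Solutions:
 v(z) = C1 + C2*z^4


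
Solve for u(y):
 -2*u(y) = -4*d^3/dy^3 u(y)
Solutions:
 u(y) = C3*exp(2^(2/3)*y/2) + (C1*sin(2^(2/3)*sqrt(3)*y/4) + C2*cos(2^(2/3)*sqrt(3)*y/4))*exp(-2^(2/3)*y/4)


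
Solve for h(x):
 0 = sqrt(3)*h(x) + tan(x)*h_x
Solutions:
 h(x) = C1/sin(x)^(sqrt(3))


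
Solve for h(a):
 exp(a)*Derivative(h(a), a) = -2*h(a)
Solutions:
 h(a) = C1*exp(2*exp(-a))


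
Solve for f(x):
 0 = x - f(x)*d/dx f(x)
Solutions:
 f(x) = -sqrt(C1 + x^2)
 f(x) = sqrt(C1 + x^2)


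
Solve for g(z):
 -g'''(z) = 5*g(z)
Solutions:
 g(z) = C3*exp(-5^(1/3)*z) + (C1*sin(sqrt(3)*5^(1/3)*z/2) + C2*cos(sqrt(3)*5^(1/3)*z/2))*exp(5^(1/3)*z/2)


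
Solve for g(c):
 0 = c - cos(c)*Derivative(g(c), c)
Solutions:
 g(c) = C1 + Integral(c/cos(c), c)


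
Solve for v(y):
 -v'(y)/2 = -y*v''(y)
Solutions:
 v(y) = C1 + C2*y^(3/2)


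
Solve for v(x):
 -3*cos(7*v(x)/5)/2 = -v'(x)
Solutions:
 -3*x/2 - 5*log(sin(7*v(x)/5) - 1)/14 + 5*log(sin(7*v(x)/5) + 1)/14 = C1


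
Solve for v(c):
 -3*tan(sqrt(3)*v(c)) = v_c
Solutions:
 v(c) = sqrt(3)*(pi - asin(C1*exp(-3*sqrt(3)*c)))/3
 v(c) = sqrt(3)*asin(C1*exp(-3*sqrt(3)*c))/3


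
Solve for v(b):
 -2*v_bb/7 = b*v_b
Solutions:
 v(b) = C1 + C2*erf(sqrt(7)*b/2)


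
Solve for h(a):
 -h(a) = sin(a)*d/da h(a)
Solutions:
 h(a) = C1*sqrt(cos(a) + 1)/sqrt(cos(a) - 1)


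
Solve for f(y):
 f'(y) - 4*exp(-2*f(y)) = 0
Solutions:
 f(y) = log(-sqrt(C1 + 8*y))
 f(y) = log(C1 + 8*y)/2


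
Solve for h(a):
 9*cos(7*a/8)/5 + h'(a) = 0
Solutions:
 h(a) = C1 - 72*sin(7*a/8)/35


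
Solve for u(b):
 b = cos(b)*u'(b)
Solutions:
 u(b) = C1 + Integral(b/cos(b), b)


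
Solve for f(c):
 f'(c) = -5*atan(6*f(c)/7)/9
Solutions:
 Integral(1/atan(6*_y/7), (_y, f(c))) = C1 - 5*c/9
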